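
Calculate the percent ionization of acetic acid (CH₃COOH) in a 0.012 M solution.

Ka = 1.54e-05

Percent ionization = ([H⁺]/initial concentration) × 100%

Using Ka equilibrium: x² + Ka×x - Ka×C = 0. Solving: [H⁺] = 4.2225e-04. Percent = (4.2225e-04/0.012) × 100

Percent ionization = 3.52%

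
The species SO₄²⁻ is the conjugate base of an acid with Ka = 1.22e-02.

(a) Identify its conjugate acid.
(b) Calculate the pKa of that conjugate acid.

(a) The conjugate acid is formed by adding one H⁺ to SO₄²⁻, giving HSO₄⁻. (b) pKa = -log(Ka) = -log(1.22e-02) = 1.91.

Conjugate acid: HSO₄⁻; pK_a = 1.91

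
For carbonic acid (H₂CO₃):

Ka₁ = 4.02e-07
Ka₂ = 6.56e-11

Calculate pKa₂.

pKa₂ = -log(Ka₂) = -log(6.56e-11) = 10.18.

pK_{a2} = 10.18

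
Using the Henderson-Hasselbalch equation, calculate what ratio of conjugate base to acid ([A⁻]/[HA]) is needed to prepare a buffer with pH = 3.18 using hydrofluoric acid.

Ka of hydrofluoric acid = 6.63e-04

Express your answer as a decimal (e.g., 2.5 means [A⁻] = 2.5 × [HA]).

pKa = -log(6.63e-04) = 3.1785. pH = pKa + log([A⁻]/[HA]), so log([A⁻]/[HA]) = pH − pKa = 3.18 − 3.1785 = 0.0015. [A⁻]/[HA] = 10^(0.0015) = 1.00

[A⁻]/[HA] = 1.00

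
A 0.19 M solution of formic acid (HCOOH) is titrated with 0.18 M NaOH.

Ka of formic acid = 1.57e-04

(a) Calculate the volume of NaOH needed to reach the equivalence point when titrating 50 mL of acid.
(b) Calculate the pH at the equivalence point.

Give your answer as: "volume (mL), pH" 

moles acid = 0.19 × 50/1000 = 0.0095 mol; V_base = moles/0.18 × 1000 = 52.8 mL. At equivalence only the conjugate base is present: [A⁻] = 0.0095/0.103 = 9.2432e-02 M. Kb = Kw/Ka = 6.37e-11; [OH⁻] = √(Kb × [A⁻]) = 2.4264e-06; pOH = 5.62; pH = 14 - pOH = 8.38.

V = 52.8 mL, pH = 8.38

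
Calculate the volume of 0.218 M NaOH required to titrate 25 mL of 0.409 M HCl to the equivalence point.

At equivalence: moles acid = moles base. moles HCl = 0.409 × 25/1000 = 0.01022 mol. V_base = moles / 0.218 × 1000 = 46.9 mL.

V_{base} = 46.9 mL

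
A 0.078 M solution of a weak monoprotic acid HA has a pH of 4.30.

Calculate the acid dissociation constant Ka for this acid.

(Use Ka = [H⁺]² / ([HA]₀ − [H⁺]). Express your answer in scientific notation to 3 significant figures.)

[H⁺] = 10^(−pH) = 10^(−4.30) = 5.012e-05 M. For HA ⇌ H⁺ + A⁻, Ka = [H⁺][A⁻]/[HA] = [H⁺]² / ([HA]₀ − [H⁺]) = (5.012e-05)² / (0.078 − 5.012e-05) = 3.22e-08.

K_a = 3.22e-08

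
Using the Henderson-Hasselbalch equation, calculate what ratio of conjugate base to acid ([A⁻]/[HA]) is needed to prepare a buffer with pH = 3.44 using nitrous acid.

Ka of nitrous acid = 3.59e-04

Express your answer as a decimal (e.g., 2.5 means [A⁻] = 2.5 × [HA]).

pKa = -log(3.59e-04) = 3.4449. pH = pKa + log([A⁻]/[HA]), so log([A⁻]/[HA]) = pH − pKa = 3.44 − 3.4449 = -0.0049. [A⁻]/[HA] = 10^(-0.0049) = 0.989

[A⁻]/[HA] = 0.989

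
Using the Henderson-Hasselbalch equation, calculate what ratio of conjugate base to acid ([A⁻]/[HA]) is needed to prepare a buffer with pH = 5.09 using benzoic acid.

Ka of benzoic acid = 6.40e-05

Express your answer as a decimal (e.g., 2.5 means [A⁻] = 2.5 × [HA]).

pKa = -log(6.40e-05) = 4.1938. pH = pKa + log([A⁻]/[HA]), so log([A⁻]/[HA]) = pH − pKa = 5.09 − 4.1938 = 0.8962. [A⁻]/[HA] = 10^(0.8962) = 7.87

[A⁻]/[HA] = 7.87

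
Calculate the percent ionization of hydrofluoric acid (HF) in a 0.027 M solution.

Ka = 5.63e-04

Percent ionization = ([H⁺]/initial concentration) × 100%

Using Ka equilibrium: x² + Ka×x - Ka×C = 0. Solving: [H⁺] = 3.6275e-03. Percent = (3.6275e-03/0.027) × 100

Percent ionization = 13.4%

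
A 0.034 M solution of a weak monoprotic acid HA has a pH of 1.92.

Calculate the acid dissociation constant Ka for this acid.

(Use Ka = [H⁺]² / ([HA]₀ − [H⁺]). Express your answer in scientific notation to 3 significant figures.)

[H⁺] = 10^(−pH) = 10^(−1.92) = 1.202e-02 M. For HA ⇌ H⁺ + A⁻, Ka = [H⁺][A⁻]/[HA] = [H⁺]² / ([HA]₀ − [H⁺]) = (1.202e-02)² / (0.034 − 1.202e-02) = 6.58e-03.

K_a = 6.58e-03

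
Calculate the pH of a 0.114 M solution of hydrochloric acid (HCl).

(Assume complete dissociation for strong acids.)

[H⁺] = 0.114 M for strong acid. pH = -log[H⁺] = -log(0.114)

pH = 0.94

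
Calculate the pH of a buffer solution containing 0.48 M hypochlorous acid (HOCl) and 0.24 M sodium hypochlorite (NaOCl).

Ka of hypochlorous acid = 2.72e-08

pKa = -log(2.72e-08) = 7.57. pH = pKa + log([A⁻]/[HA]) = 7.57 + log(0.24/0.48)

pH = 7.26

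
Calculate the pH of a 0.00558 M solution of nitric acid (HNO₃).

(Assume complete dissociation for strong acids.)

[H⁺] = 0.00558 M for strong acid. pH = -log[H⁺] = -log(0.00558)

pH = 2.25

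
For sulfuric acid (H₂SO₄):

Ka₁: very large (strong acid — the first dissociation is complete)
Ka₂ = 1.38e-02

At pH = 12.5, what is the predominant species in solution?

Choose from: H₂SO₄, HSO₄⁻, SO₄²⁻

The first dissociation is complete, so H₂SO₄ itself is never the predominant species in water; pKa₂ = -log(1.38e-02) = 1.86. For a polyprotic acid the predominant species crosses at each pKa: below pKa_n the protonated form dominates, above it the deprotonated form does. At pH = 12.5, the predominant species is SO₄²⁻.

SO₄²⁻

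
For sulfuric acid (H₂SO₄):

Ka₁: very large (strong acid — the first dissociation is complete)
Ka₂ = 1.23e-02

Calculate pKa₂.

pKa₂ = -log(Ka₂) = -log(1.23e-02) = 1.91.

pK_{a2} = 1.91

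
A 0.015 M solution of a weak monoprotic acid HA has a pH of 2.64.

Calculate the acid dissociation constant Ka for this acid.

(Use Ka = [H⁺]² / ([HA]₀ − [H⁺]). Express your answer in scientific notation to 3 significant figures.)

[H⁺] = 10^(−pH) = 10^(−2.64) = 2.291e-03 M. For HA ⇌ H⁺ + A⁻, Ka = [H⁺][A⁻]/[HA] = [H⁺]² / ([HA]₀ − [H⁺]) = (2.291e-03)² / (0.015 − 2.291e-03) = 4.13e-04.

K_a = 4.13e-04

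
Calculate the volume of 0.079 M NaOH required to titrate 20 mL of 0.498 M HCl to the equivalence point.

At equivalence: moles acid = moles base. moles HCl = 0.498 × 20/1000 = 0.00996 mol. V_base = moles / 0.079 × 1000 = 126.1 mL.

V_{base} = 126.1 mL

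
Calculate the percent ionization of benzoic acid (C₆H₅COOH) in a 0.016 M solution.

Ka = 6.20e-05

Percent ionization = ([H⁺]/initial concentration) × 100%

Using Ka equilibrium: x² + Ka×x - Ka×C = 0. Solving: [H⁺] = 9.6547e-04. Percent = (9.6547e-04/0.016) × 100

Percent ionization = 6.03%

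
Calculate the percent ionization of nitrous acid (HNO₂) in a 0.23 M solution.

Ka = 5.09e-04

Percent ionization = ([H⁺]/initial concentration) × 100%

Using Ka equilibrium: x² + Ka×x - Ka×C = 0. Solving: [H⁺] = 1.0568e-02. Percent = (1.0568e-02/0.23) × 100

Percent ionization = 4.59%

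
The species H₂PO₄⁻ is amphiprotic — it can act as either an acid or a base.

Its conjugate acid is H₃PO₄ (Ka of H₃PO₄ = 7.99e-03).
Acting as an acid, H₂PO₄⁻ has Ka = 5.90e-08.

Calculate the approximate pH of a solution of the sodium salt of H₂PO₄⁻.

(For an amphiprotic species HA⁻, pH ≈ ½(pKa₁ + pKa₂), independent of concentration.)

pKa₁ = -log(7.99e-03) = 2.10; pKa₂ = -log(5.90e-08) = 7.23. For an amphiprotic species, pH ≈ ½(pKa₁ + pKa₂) = ½(2.10 + 7.23) = 4.66.

pH = 4.66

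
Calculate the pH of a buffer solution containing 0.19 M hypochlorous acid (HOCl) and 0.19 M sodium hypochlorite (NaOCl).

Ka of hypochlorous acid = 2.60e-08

pKa = -log(2.60e-08) = 7.59. pH = pKa + log([A⁻]/[HA]) = 7.59 + log(0.19/0.19)

pH = 7.59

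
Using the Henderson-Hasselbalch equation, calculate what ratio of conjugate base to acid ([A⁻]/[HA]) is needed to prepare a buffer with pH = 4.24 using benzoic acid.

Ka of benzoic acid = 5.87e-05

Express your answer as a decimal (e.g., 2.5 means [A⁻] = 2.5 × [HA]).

pKa = -log(5.87e-05) = 4.2314. pH = pKa + log([A⁻]/[HA]), so log([A⁻]/[HA]) = pH − pKa = 4.24 − 4.2314 = 0.0086. [A⁻]/[HA] = 10^(0.0086) = 1.02

[A⁻]/[HA] = 1.02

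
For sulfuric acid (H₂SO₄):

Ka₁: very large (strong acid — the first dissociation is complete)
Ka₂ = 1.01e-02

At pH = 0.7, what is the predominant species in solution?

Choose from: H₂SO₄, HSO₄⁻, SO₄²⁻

The first dissociation is complete, so H₂SO₄ itself is never the predominant species in water; pKa₂ = -log(1.01e-02) = 2.00. For a polyprotic acid the predominant species crosses at each pKa: below pKa_n the protonated form dominates, above it the deprotonated form does. At pH = 0.7, the predominant species is HSO₄⁻.

HSO₄⁻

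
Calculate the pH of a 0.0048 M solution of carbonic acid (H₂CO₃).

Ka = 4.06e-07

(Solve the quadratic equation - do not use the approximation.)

x² + Ka×x - Ka×C = 0. Using quadratic formula: [H⁺] = 4.3943e-05

pH = 4.36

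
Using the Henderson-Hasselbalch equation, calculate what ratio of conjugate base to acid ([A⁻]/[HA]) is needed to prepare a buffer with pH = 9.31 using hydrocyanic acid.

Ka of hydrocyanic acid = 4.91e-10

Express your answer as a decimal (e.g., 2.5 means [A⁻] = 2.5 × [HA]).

pKa = -log(4.91e-10) = 9.3089. pH = pKa + log([A⁻]/[HA]), so log([A⁻]/[HA]) = pH − pKa = 9.31 − 9.3089 = 0.0011. [A⁻]/[HA] = 10^(0.0011) = 1.00

[A⁻]/[HA] = 1.00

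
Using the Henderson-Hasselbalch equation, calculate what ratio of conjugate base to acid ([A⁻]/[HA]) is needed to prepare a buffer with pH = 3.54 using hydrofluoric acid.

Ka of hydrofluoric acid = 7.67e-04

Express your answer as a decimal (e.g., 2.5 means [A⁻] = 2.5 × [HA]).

pKa = -log(7.67e-04) = 3.1152. pH = pKa + log([A⁻]/[HA]), so log([A⁻]/[HA]) = pH − pKa = 3.54 − 3.1152 = 0.4248. [A⁻]/[HA] = 10^(0.4248) = 2.66

[A⁻]/[HA] = 2.66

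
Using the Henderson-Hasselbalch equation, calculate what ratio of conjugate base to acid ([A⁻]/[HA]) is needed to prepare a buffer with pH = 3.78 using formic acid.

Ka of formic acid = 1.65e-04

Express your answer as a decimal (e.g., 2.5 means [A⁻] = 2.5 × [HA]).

pKa = -log(1.65e-04) = 3.7825. pH = pKa + log([A⁻]/[HA]), so log([A⁻]/[HA]) = pH − pKa = 3.78 − 3.7825 = -0.0025. [A⁻]/[HA] = 10^(-0.0025) = 0.994

[A⁻]/[HA] = 0.994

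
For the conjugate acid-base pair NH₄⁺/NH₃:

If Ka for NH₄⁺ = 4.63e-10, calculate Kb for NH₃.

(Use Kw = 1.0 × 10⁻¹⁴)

For a conjugate pair Ka × Kb = Kw, so Kb = Kw/Ka = 1.0 × 10⁻¹⁴ / 4.63e-10 = 2.16e-05.

K_b = 2.16e-05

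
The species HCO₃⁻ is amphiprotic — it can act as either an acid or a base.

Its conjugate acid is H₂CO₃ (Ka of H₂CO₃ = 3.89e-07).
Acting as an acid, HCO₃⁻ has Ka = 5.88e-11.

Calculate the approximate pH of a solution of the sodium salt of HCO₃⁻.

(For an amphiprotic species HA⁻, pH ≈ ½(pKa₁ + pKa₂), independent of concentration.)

pKa₁ = -log(3.89e-07) = 6.41; pKa₂ = -log(5.88e-11) = 10.23. For an amphiprotic species, pH ≈ ½(pKa₁ + pKa₂) = ½(6.41 + 10.23) = 8.32.

pH = 8.32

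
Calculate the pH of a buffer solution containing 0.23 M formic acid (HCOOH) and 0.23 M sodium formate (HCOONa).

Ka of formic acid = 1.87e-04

pKa = -log(1.87e-04) = 3.73. pH = pKa + log([A⁻]/[HA]) = 3.73 + log(0.23/0.23)

pH = 3.73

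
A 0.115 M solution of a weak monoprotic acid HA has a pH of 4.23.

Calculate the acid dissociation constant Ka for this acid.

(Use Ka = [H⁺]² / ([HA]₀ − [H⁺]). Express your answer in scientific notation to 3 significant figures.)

[H⁺] = 10^(−pH) = 10^(−4.23) = 5.888e-05 M. For HA ⇌ H⁺ + A⁻, Ka = [H⁺][A⁻]/[HA] = [H⁺]² / ([HA]₀ − [H⁺]) = (5.888e-05)² / (0.115 − 5.888e-05) = 3.02e-08.

K_a = 3.02e-08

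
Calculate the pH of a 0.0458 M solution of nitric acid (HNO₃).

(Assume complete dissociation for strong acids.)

[H⁺] = 0.0458 M for strong acid. pH = -log[H⁺] = -log(0.0458)

pH = 1.34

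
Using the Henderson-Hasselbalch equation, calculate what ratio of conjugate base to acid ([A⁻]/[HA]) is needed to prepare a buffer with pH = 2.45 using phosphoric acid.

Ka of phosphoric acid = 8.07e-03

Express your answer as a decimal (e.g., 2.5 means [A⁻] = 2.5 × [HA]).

pKa = -log(8.07e-03) = 2.0931. pH = pKa + log([A⁻]/[HA]), so log([A⁻]/[HA]) = pH − pKa = 2.45 − 2.0931 = 0.3569. [A⁻]/[HA] = 10^(0.3569) = 2.27

[A⁻]/[HA] = 2.27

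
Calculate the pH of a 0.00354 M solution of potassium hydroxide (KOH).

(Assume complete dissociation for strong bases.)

[OH⁻] = 0.00354 M for strong base. pOH = -log[OH⁻] = 2.45, pH = 14 - pOH

pH = 11.55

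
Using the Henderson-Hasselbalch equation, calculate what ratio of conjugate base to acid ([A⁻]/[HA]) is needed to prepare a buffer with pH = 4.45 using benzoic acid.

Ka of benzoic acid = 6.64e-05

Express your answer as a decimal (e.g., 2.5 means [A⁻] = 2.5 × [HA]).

pKa = -log(6.64e-05) = 4.1778. pH = pKa + log([A⁻]/[HA]), so log([A⁻]/[HA]) = pH − pKa = 4.45 − 4.1778 = 0.2722. [A⁻]/[HA] = 10^(0.2722) = 1.87

[A⁻]/[HA] = 1.87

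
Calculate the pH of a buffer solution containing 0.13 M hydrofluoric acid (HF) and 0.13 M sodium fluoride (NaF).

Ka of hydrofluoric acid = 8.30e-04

pKa = -log(8.30e-04) = 3.08. pH = pKa + log([A⁻]/[HA]) = 3.08 + log(0.13/0.13)

pH = 3.08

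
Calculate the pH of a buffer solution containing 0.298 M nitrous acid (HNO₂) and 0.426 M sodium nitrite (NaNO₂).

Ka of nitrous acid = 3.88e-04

pKa = -log(3.88e-04) = 3.41. pH = pKa + log([A⁻]/[HA]) = 3.41 + log(0.426/0.298)

pH = 3.57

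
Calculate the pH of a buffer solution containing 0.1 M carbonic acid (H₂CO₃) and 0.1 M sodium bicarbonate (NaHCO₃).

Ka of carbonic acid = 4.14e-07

pKa = -log(4.14e-07) = 6.38. pH = pKa + log([A⁻]/[HA]) = 6.38 + log(0.1/0.1)

pH = 6.38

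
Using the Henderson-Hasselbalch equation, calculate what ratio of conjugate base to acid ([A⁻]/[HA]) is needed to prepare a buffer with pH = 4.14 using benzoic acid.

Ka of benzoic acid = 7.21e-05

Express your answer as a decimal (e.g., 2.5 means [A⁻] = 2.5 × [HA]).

pKa = -log(7.21e-05) = 4.1421. pH = pKa + log([A⁻]/[HA]), so log([A⁻]/[HA]) = pH − pKa = 4.14 − 4.1421 = -0.0021. [A⁻]/[HA] = 10^(-0.0021) = 0.995

[A⁻]/[HA] = 0.995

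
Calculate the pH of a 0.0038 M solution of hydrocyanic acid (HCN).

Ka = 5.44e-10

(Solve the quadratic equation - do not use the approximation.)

x² + Ka×x - Ka×C = 0. Using quadratic formula: [H⁺] = 1.4375e-06

pH = 5.84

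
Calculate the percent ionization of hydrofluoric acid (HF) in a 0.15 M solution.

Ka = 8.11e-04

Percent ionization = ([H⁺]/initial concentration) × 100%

Using Ka equilibrium: x² + Ka×x - Ka×C = 0. Solving: [H⁺] = 1.0631e-02. Percent = (1.0631e-02/0.15) × 100

Percent ionization = 7.09%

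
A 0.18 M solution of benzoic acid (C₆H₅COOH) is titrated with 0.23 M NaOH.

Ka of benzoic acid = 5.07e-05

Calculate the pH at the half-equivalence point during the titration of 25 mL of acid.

At half-equivalence [HA] = [A⁻], so Henderson-Hasselbalch gives pH = pKa = -log(5.07e-05) = 4.29.

pH = pKa = 4.29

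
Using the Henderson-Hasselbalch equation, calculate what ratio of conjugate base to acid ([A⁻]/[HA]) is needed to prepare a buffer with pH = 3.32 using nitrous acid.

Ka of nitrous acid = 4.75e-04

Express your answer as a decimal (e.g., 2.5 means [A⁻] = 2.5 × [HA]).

pKa = -log(4.75e-04) = 3.3233. pH = pKa + log([A⁻]/[HA]), so log([A⁻]/[HA]) = pH − pKa = 3.32 − 3.3233 = -0.0033. [A⁻]/[HA] = 10^(-0.0033) = 0.992

[A⁻]/[HA] = 0.992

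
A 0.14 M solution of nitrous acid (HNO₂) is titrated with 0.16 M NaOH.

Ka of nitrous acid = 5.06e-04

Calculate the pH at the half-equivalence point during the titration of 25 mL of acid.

At half-equivalence [HA] = [A⁻], so Henderson-Hasselbalch gives pH = pKa = -log(5.06e-04) = 3.30.

pH = pKa = 3.30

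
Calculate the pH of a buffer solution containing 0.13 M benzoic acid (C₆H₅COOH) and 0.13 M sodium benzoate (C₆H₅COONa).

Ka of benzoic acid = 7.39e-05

pKa = -log(7.39e-05) = 4.13. pH = pKa + log([A⁻]/[HA]) = 4.13 + log(0.13/0.13)

pH = 4.13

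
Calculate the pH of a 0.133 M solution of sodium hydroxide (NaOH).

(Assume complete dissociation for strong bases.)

[OH⁻] = 0.133 M for strong base. pOH = -log[OH⁻] = 0.88, pH = 14 - pOH

pH = 13.12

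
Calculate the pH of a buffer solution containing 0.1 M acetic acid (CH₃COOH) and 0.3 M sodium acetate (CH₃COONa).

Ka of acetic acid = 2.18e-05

pKa = -log(2.18e-05) = 4.66. pH = pKa + log([A⁻]/[HA]) = 4.66 + log(0.3/0.1)

pH = 5.14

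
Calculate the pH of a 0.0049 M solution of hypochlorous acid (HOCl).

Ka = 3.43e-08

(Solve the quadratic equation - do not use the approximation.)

x² + Ka×x - Ka×C = 0. Using quadratic formula: [H⁺] = 1.2947e-05

pH = 4.89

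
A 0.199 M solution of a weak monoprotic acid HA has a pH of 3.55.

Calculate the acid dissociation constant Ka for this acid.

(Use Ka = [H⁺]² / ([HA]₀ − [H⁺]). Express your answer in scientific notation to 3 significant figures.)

[H⁺] = 10^(−pH) = 10^(−3.55) = 2.818e-04 M. For HA ⇌ H⁺ + A⁻, Ka = [H⁺][A⁻]/[HA] = [H⁺]² / ([HA]₀ − [H⁺]) = (2.818e-04)² / (0.199 − 2.818e-04) = 4.00e-07.

K_a = 4.00e-07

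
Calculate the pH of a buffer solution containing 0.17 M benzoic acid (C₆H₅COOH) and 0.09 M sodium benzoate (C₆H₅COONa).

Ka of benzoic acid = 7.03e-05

pKa = -log(7.03e-05) = 4.15. pH = pKa + log([A⁻]/[HA]) = 4.15 + log(0.09/0.17)

pH = 3.88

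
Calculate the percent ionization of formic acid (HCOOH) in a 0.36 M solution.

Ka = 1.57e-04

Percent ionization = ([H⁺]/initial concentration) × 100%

Using Ka equilibrium: x² + Ka×x - Ka×C = 0. Solving: [H⁺] = 7.4399e-03. Percent = (7.4399e-03/0.36) × 100

Percent ionization = 2.07%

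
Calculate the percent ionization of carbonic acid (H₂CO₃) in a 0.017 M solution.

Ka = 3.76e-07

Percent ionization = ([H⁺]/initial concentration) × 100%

Using Ka equilibrium: x² + Ka×x - Ka×C = 0. Solving: [H⁺] = 7.9762e-05. Percent = (7.9762e-05/0.017) × 100

Percent ionization = 0.469%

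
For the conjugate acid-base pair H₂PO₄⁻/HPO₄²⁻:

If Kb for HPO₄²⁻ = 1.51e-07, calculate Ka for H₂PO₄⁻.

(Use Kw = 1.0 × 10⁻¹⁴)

For a conjugate pair Ka × Kb = Kw, so Ka = Kw/Kb = 1.0 × 10⁻¹⁴ / 1.51e-07 = 6.62e-08.

K_a = 6.62e-08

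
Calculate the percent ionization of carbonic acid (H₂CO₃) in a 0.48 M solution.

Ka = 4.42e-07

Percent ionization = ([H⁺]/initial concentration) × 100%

Using Ka equilibrium: x² + Ka×x - Ka×C = 0. Solving: [H⁺] = 4.6039e-04. Percent = (4.6039e-04/0.48) × 100

Percent ionization = 0.0959%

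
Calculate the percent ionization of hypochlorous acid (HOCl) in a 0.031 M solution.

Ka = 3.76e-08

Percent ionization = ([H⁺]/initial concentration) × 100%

Using Ka equilibrium: x² + Ka×x - Ka×C = 0. Solving: [H⁺] = 3.4122e-05. Percent = (3.4122e-05/0.031) × 100

Percent ionization = 0.11%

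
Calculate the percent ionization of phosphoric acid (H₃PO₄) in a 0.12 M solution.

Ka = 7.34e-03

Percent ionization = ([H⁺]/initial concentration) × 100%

Using Ka equilibrium: x² + Ka×x - Ka×C = 0. Solving: [H⁺] = 2.6234e-02. Percent = (2.6234e-02/0.12) × 100

Percent ionization = 21.9%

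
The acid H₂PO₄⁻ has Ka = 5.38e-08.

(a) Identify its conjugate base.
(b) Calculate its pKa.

(a) The conjugate base is formed by removing one H⁺ from H₂PO₄⁻, giving HPO₄²⁻. (b) pKa = -log(Ka) = -log(5.38e-08) = 7.27.

Conjugate base: HPO₄²⁻; pK_a = 7.27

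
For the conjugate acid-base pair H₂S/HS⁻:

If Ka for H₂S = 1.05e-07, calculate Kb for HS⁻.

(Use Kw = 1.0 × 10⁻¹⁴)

For a conjugate pair Ka × Kb = Kw, so Kb = Kw/Ka = 1.0 × 10⁻¹⁴ / 1.05e-07 = 9.52e-08.

K_b = 9.52e-08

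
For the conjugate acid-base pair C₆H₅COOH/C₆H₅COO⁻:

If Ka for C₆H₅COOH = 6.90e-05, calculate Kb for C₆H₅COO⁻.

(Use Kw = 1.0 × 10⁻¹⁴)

For a conjugate pair Ka × Kb = Kw, so Kb = Kw/Ka = 1.0 × 10⁻¹⁴ / 6.90e-05 = 1.45e-10.

K_b = 1.45e-10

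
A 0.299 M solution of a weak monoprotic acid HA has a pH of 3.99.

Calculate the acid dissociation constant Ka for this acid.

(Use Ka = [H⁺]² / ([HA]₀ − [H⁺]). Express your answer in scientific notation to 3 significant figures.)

[H⁺] = 10^(−pH) = 10^(−3.99) = 1.023e-04 M. For HA ⇌ H⁺ + A⁻, Ka = [H⁺][A⁻]/[HA] = [H⁺]² / ([HA]₀ − [H⁺]) = (1.023e-04)² / (0.299 − 1.023e-04) = 3.50e-08.

K_a = 3.50e-08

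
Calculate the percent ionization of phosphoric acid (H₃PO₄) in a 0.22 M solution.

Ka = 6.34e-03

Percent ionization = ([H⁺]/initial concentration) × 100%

Using Ka equilibrium: x² + Ka×x - Ka×C = 0. Solving: [H⁺] = 3.4311e-02. Percent = (3.4311e-02/0.22) × 100

Percent ionization = 15.6%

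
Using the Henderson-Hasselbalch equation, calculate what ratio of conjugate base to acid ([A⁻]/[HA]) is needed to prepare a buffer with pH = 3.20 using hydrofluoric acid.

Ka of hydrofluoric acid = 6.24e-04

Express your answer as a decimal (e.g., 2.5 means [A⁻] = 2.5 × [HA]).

pKa = -log(6.24e-04) = 3.2048. pH = pKa + log([A⁻]/[HA]), so log([A⁻]/[HA]) = pH − pKa = 3.20 − 3.2048 = -0.0048. [A⁻]/[HA] = 10^(-0.0048) = 0.989

[A⁻]/[HA] = 0.989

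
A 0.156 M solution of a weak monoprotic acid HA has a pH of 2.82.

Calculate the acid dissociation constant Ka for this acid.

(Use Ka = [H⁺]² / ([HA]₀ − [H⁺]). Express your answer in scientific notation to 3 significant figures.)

[H⁺] = 10^(−pH) = 10^(−2.82) = 1.514e-03 M. For HA ⇌ H⁺ + A⁻, Ka = [H⁺][A⁻]/[HA] = [H⁺]² / ([HA]₀ − [H⁺]) = (1.514e-03)² / (0.156 − 1.514e-03) = 1.48e-05.

K_a = 1.48e-05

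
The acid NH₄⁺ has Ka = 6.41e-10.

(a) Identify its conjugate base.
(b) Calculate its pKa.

(a) The conjugate base is formed by removing one H⁺ from NH₄⁺, giving NH₃. (b) pKa = -log(Ka) = -log(6.41e-10) = 9.19.

Conjugate base: NH₃; pK_a = 9.19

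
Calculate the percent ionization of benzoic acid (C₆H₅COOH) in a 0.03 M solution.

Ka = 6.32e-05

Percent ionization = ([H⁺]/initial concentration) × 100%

Using Ka equilibrium: x² + Ka×x - Ka×C = 0. Solving: [H⁺] = 1.3457e-03. Percent = (1.3457e-03/0.03) × 100

Percent ionization = 4.49%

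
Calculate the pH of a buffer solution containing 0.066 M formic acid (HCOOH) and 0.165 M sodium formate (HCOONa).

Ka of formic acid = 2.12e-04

pKa = -log(2.12e-04) = 3.67. pH = pKa + log([A⁻]/[HA]) = 3.67 + log(0.165/0.066)

pH = 4.07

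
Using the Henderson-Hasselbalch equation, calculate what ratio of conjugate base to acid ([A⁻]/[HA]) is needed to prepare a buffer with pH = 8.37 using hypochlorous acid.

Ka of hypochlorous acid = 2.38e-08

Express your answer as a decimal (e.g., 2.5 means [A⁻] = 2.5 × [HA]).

pKa = -log(2.38e-08) = 7.6234. pH = pKa + log([A⁻]/[HA]), so log([A⁻]/[HA]) = pH − pKa = 8.37 − 7.6234 = 0.7466. [A⁻]/[HA] = 10^(0.7466) = 5.58

[A⁻]/[HA] = 5.58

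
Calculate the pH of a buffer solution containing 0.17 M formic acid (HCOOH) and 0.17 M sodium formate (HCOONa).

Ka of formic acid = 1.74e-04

pKa = -log(1.74e-04) = 3.76. pH = pKa + log([A⁻]/[HA]) = 3.76 + log(0.17/0.17)

pH = 3.76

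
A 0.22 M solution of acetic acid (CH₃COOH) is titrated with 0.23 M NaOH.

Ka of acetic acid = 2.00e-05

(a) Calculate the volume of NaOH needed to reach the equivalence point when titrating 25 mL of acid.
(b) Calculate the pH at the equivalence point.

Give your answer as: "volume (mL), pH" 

moles acid = 0.22 × 25/1000 = 0.0055 mol; V_base = moles/0.23 × 1000 = 23.9 mL. At equivalence only the conjugate base is present: [A⁻] = 0.0055/0.049 = 1.1244e-01 M. Kb = Kw/Ka = 5.00e-10; [OH⁻] = √(Kb × [A⁻]) = 7.4981e-06; pOH = 5.13; pH = 14 - pOH = 8.87.

V = 23.9 mL, pH = 8.87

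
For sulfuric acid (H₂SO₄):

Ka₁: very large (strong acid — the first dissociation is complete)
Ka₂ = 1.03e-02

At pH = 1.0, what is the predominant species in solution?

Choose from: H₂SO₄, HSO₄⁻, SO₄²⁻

The first dissociation is complete, so H₂SO₄ itself is never the predominant species in water; pKa₂ = -log(1.03e-02) = 1.99. For a polyprotic acid the predominant species crosses at each pKa: below pKa_n the protonated form dominates, above it the deprotonated form does. At pH = 1.0, the predominant species is HSO₄⁻.

HSO₄⁻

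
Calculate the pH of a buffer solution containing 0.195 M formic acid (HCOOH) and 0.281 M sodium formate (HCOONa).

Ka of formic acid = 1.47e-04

pKa = -log(1.47e-04) = 3.83. pH = pKa + log([A⁻]/[HA]) = 3.83 + log(0.281/0.195)

pH = 3.99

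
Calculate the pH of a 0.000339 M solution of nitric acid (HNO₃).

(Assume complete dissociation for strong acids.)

[H⁺] = 0.000339 M for strong acid. pH = -log[H⁺] = -log(0.000339)

pH = 3.47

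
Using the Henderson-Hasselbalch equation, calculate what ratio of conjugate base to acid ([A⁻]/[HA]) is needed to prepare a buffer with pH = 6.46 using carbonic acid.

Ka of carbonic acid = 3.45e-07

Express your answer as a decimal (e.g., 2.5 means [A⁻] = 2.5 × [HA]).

pKa = -log(3.45e-07) = 6.4622. pH = pKa + log([A⁻]/[HA]), so log([A⁻]/[HA]) = pH − pKa = 6.46 − 6.4622 = -0.0022. [A⁻]/[HA] = 10^(-0.0022) = 0.995

[A⁻]/[HA] = 0.995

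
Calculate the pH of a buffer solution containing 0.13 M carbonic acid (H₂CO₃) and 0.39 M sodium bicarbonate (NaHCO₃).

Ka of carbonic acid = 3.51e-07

pKa = -log(3.51e-07) = 6.45. pH = pKa + log([A⁻]/[HA]) = 6.45 + log(0.39/0.13)

pH = 6.93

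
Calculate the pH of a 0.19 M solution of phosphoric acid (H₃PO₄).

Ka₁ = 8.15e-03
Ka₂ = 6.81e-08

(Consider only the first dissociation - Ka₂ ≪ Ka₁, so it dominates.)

First dissociation dominates. From Ka₁ = [H⁺][HA⁻]/[H₂A], x² + Ka₁·x − Ka₁·C = 0 with C = 0.19 M and Ka₁ = 8.15e-03. Solving: [H⁺] = (−Ka₁ + √(Ka₁² + 4·Ka₁·C)) / 2 = 3.5486e-02 M. pH = -log(3.5486e-02) = 1.45.

pH = 1.45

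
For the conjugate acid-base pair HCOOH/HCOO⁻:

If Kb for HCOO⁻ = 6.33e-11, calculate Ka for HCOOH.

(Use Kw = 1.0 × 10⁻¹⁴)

For a conjugate pair Ka × Kb = Kw, so Ka = Kw/Kb = 1.0 × 10⁻¹⁴ / 6.33e-11 = 1.58e-04.

K_a = 1.58e-04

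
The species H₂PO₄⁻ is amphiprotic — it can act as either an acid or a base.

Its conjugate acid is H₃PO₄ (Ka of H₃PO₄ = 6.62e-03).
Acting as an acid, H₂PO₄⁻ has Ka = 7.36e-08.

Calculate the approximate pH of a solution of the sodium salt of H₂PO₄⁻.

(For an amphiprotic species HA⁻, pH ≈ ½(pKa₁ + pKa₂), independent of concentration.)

pKa₁ = -log(6.62e-03) = 2.18; pKa₂ = -log(7.36e-08) = 7.13. For an amphiprotic species, pH ≈ ½(pKa₁ + pKa₂) = ½(2.18 + 7.13) = 4.66.

pH = 4.66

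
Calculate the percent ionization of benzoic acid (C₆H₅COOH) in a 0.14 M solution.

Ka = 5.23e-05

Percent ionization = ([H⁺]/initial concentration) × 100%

Using Ka equilibrium: x² + Ka×x - Ka×C = 0. Solving: [H⁺] = 2.6799e-03. Percent = (2.6799e-03/0.14) × 100

Percent ionization = 1.91%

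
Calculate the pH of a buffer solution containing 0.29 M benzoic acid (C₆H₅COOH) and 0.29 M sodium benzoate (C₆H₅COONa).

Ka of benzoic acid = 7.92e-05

pKa = -log(7.92e-05) = 4.10. pH = pKa + log([A⁻]/[HA]) = 4.10 + log(0.29/0.29)

pH = 4.10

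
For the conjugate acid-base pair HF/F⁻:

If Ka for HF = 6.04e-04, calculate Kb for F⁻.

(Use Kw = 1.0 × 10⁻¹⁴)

For a conjugate pair Ka × Kb = Kw, so Kb = Kw/Ka = 1.0 × 10⁻¹⁴ / 6.04e-04 = 1.66e-11.

K_b = 1.66e-11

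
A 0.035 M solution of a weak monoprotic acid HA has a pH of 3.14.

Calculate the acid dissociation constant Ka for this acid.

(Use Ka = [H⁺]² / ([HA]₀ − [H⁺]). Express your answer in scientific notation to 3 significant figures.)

[H⁺] = 10^(−pH) = 10^(−3.14) = 7.244e-04 M. For HA ⇌ H⁺ + A⁻, Ka = [H⁺][A⁻]/[HA] = [H⁺]² / ([HA]₀ − [H⁺]) = (7.244e-04)² / (0.035 − 7.244e-04) = 1.53e-05.

K_a = 1.53e-05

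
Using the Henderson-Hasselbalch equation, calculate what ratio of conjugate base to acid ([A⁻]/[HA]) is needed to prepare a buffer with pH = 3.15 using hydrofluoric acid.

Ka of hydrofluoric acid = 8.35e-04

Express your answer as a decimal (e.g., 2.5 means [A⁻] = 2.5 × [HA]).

pKa = -log(8.35e-04) = 3.0783. pH = pKa + log([A⁻]/[HA]), so log([A⁻]/[HA]) = pH − pKa = 3.15 − 3.0783 = 0.0717. [A⁻]/[HA] = 10^(0.0717) = 1.18

[A⁻]/[HA] = 1.18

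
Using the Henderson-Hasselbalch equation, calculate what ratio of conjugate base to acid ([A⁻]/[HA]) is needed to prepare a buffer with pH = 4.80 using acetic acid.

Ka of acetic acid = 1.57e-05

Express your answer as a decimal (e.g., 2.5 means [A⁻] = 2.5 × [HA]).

pKa = -log(1.57e-05) = 4.8041. pH = pKa + log([A⁻]/[HA]), so log([A⁻]/[HA]) = pH − pKa = 4.80 − 4.8041 = -0.0041. [A⁻]/[HA] = 10^(-0.0041) = 0.991

[A⁻]/[HA] = 0.991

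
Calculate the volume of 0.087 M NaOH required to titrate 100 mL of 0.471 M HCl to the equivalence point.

At equivalence: moles acid = moles base. moles HCl = 0.471 × 100/1000 = 0.0471 mol. V_base = moles / 0.087 × 1000 = 541.4 mL.

V_{base} = 541.4 mL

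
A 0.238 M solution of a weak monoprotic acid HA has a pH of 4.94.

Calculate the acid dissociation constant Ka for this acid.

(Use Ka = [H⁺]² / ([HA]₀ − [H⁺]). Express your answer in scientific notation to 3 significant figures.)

[H⁺] = 10^(−pH) = 10^(−4.94) = 1.148e-05 M. For HA ⇌ H⁺ + A⁻, Ka = [H⁺][A⁻]/[HA] = [H⁺]² / ([HA]₀ − [H⁺]) = (1.148e-05)² / (0.238 − 1.148e-05) = 5.54e-10.

K_a = 5.54e-10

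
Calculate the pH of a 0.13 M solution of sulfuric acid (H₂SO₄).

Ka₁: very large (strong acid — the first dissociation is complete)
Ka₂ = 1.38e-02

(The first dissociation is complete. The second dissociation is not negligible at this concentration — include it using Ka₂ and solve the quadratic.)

First dissociation is complete: [H⁺]₀ = [HSO₄⁻]₀ = C = 0.13 M. Second dissociation HSO₄⁻ ⇌ H⁺ + SO₄²⁻: let x = [SO₄²⁻]. Ka₂ = (C + x)·x / (C − x) = 1.38e-02 → x² + (C + Ka₂)·x − Ka₂·C = 0 → x² + 0.14380·x − 1.794e-03 = 0. x = (−0.14380 + √(0.14380² + 4 × 1.794e-03)) / 2 = 1.1548e-02 M. [H⁺] = C + x = 0.13 + 1.1548e-02 = 1.4155e-01 M. pH = -log(1.4155e-01) = 0.85.

pH = 0.85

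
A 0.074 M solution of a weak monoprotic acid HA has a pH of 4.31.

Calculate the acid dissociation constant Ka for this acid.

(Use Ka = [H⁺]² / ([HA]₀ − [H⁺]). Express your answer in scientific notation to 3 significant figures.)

[H⁺] = 10^(−pH) = 10^(−4.31) = 4.898e-05 M. For HA ⇌ H⁺ + A⁻, Ka = [H⁺][A⁻]/[HA] = [H⁺]² / ([HA]₀ − [H⁺]) = (4.898e-05)² / (0.074 − 4.898e-05) = 3.24e-08.

K_a = 3.24e-08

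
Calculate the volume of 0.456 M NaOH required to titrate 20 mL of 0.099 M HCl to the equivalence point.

At equivalence: moles acid = moles base. moles HCl = 0.099 × 20/1000 = 0.00198 mol. V_base = moles / 0.456 × 1000 = 4.3 mL.

V_{base} = 4.3 mL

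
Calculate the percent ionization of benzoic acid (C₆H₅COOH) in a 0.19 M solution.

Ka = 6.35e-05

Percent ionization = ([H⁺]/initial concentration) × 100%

Using Ka equilibrium: x² + Ka×x - Ka×C = 0. Solving: [H⁺] = 3.4419e-03. Percent = (3.4419e-03/0.19) × 100

Percent ionization = 1.81%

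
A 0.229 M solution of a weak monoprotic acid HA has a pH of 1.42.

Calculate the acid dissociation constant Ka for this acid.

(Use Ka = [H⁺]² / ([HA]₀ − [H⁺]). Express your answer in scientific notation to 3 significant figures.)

[H⁺] = 10^(−pH) = 10^(−1.42) = 3.802e-02 M. For HA ⇌ H⁺ + A⁻, Ka = [H⁺][A⁻]/[HA] = [H⁺]² / ([HA]₀ − [H⁺]) = (3.802e-02)² / (0.229 − 3.802e-02) = 7.57e-03.

K_a = 7.57e-03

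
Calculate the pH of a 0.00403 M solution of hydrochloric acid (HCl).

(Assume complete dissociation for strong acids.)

[H⁺] = 0.00403 M for strong acid. pH = -log[H⁺] = -log(0.00403)

pH = 2.39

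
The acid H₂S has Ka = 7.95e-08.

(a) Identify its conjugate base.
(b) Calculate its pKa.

(a) The conjugate base is formed by removing one H⁺ from H₂S, giving HS⁻. (b) pKa = -log(Ka) = -log(7.95e-08) = 7.10.

Conjugate base: HS⁻; pK_a = 7.10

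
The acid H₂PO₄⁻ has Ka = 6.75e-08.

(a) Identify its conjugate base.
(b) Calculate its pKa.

(a) The conjugate base is formed by removing one H⁺ from H₂PO₄⁻, giving HPO₄²⁻. (b) pKa = -log(Ka) = -log(6.75e-08) = 7.17.

Conjugate base: HPO₄²⁻; pK_a = 7.17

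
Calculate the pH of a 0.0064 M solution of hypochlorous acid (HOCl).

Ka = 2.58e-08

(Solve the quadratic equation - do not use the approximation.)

x² + Ka×x - Ka×C = 0. Using quadratic formula: [H⁺] = 1.2837e-05

pH = 4.89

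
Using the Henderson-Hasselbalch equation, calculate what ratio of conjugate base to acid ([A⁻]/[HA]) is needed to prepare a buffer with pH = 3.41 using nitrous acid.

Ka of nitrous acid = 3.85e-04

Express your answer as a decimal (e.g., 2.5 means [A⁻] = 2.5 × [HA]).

pKa = -log(3.85e-04) = 3.4145. pH = pKa + log([A⁻]/[HA]), so log([A⁻]/[HA]) = pH − pKa = 3.41 − 3.4145 = -0.0045. [A⁻]/[HA] = 10^(-0.0045) = 0.990

[A⁻]/[HA] = 0.990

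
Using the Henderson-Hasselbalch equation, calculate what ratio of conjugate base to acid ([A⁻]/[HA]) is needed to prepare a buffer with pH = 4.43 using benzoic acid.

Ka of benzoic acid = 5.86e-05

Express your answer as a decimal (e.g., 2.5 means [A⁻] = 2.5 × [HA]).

pKa = -log(5.86e-05) = 4.2321. pH = pKa + log([A⁻]/[HA]), so log([A⁻]/[HA]) = pH − pKa = 4.43 − 4.2321 = 0.1979. [A⁻]/[HA] = 10^(0.1979) = 1.58

[A⁻]/[HA] = 1.58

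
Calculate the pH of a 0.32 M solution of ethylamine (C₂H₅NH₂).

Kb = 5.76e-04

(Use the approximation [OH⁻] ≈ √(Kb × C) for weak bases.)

[OH⁻] = √(Kb × C) = √(5.76e-04 × 0.32) = 1.3576e-02. pOH = 1.87, pH = 14 - pOH

pH = 12.13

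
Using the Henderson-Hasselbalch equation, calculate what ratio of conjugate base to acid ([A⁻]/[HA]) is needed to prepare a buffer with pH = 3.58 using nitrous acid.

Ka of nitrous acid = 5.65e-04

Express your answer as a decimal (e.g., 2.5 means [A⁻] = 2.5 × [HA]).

pKa = -log(5.65e-04) = 3.2480. pH = pKa + log([A⁻]/[HA]), so log([A⁻]/[HA]) = pH − pKa = 3.58 − 3.2480 = 0.3320. [A⁻]/[HA] = 10^(0.3320) = 2.15

[A⁻]/[HA] = 2.15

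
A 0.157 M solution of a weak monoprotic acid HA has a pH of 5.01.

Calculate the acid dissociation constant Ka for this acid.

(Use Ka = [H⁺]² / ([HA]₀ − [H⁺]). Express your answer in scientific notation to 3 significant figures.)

[H⁺] = 10^(−pH) = 10^(−5.01) = 9.772e-06 M. For HA ⇌ H⁺ + A⁻, Ka = [H⁺][A⁻]/[HA] = [H⁺]² / ([HA]₀ − [H⁺]) = (9.772e-06)² / (0.157 − 9.772e-06) = 6.08e-10.

K_a = 6.08e-10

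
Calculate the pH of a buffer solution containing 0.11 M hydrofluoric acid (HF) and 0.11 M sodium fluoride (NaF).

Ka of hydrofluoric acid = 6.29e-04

pKa = -log(6.29e-04) = 3.20. pH = pKa + log([A⁻]/[HA]) = 3.20 + log(0.11/0.11)

pH = 3.20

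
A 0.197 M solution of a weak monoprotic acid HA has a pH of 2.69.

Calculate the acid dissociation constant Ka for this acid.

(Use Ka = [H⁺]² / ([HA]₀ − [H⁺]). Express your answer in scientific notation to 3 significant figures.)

[H⁺] = 10^(−pH) = 10^(−2.69) = 2.042e-03 M. For HA ⇌ H⁺ + A⁻, Ka = [H⁺][A⁻]/[HA] = [H⁺]² / ([HA]₀ − [H⁺]) = (2.042e-03)² / (0.197 − 2.042e-03) = 2.14e-05.

K_a = 2.14e-05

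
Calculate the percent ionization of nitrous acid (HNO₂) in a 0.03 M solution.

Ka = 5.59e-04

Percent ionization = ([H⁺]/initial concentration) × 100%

Using Ka equilibrium: x² + Ka×x - Ka×C = 0. Solving: [H⁺] = 3.8251e-03. Percent = (3.8251e-03/0.03) × 100

Percent ionization = 12.8%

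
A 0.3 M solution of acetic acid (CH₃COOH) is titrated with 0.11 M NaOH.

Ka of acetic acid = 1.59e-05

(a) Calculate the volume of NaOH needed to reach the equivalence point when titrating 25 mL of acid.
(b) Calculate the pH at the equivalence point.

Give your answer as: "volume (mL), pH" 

moles acid = 0.3 × 25/1000 = 0.0075 mol; V_base = moles/0.11 × 1000 = 68.2 mL. At equivalence only the conjugate base is present: [A⁻] = 0.0075/0.093 = 8.0488e-02 M. Kb = Kw/Ka = 6.29e-10; [OH⁻] = √(Kb × [A⁻]) = 7.1149e-06; pOH = 5.15; pH = 14 - pOH = 8.85.

V = 68.2 mL, pH = 8.85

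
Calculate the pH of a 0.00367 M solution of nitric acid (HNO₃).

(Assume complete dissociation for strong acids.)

[H⁺] = 0.00367 M for strong acid. pH = -log[H⁺] = -log(0.00367)

pH = 2.44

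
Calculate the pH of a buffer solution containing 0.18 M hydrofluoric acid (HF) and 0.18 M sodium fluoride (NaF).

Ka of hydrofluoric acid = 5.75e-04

pKa = -log(5.75e-04) = 3.24. pH = pKa + log([A⁻]/[HA]) = 3.24 + log(0.18/0.18)

pH = 3.24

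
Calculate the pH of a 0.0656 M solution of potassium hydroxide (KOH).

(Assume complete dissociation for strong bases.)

[OH⁻] = 0.0656 M for strong base. pOH = -log[OH⁻] = 1.18, pH = 14 - pOH

pH = 12.82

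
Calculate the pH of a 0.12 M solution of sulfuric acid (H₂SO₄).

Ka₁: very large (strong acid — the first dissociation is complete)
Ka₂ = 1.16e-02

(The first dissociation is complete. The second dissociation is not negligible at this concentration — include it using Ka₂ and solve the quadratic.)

First dissociation is complete: [H⁺]₀ = [HSO₄⁻]₀ = C = 0.12 M. Second dissociation HSO₄⁻ ⇌ H⁺ + SO₄²⁻: let x = [SO₄²⁻]. Ka₂ = (C + x)·x / (C − x) = 1.16e-02 → x² + (C + Ka₂)·x − Ka₂·C = 0 → x² + 0.13160·x − 1.392e-03 = 0. x = (−0.13160 + √(0.13160² + 4 × 1.392e-03)) / 2 = 9.8415e-03 M. [H⁺] = C + x = 0.12 + 9.8415e-03 = 1.2984e-01 M. pH = -log(1.2984e-01) = 0.89.

pH = 0.89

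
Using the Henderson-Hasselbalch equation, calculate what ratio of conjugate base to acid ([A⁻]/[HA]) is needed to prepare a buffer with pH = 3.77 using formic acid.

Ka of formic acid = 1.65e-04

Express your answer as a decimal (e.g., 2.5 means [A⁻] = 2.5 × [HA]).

pKa = -log(1.65e-04) = 3.7825. pH = pKa + log([A⁻]/[HA]), so log([A⁻]/[HA]) = pH − pKa = 3.77 − 3.7825 = -0.0125. [A⁻]/[HA] = 10^(-0.0125) = 0.972

[A⁻]/[HA] = 0.972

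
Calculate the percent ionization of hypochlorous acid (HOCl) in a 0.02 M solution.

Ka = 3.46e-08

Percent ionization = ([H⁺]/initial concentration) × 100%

Using Ka equilibrium: x² + Ka×x - Ka×C = 0. Solving: [H⁺] = 2.6289e-05. Percent = (2.6289e-05/0.02) × 100

Percent ionization = 0.131%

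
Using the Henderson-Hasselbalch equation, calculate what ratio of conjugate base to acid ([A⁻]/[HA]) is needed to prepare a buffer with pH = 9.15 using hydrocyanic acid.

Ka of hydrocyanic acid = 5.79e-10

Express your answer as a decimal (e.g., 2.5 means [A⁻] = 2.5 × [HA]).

pKa = -log(5.79e-10) = 9.2373. pH = pKa + log([A⁻]/[HA]), so log([A⁻]/[HA]) = pH − pKa = 9.15 − 9.2373 = -0.0873. [A⁻]/[HA] = 10^(-0.0873) = 0.818

[A⁻]/[HA] = 0.818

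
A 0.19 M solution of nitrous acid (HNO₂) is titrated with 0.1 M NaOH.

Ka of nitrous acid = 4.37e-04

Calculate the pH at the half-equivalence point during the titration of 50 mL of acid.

At half-equivalence [HA] = [A⁻], so Henderson-Hasselbalch gives pH = pKa = -log(4.37e-04) = 3.36.

pH = pKa = 3.36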